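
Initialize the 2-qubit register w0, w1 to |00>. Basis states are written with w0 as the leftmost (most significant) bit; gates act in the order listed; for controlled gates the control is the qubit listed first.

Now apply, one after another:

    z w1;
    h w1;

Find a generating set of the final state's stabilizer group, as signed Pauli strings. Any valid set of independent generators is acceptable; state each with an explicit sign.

One valid set of independent stabilizer generators is +IX, +ZI (any independent generating set of the same group is equally correct).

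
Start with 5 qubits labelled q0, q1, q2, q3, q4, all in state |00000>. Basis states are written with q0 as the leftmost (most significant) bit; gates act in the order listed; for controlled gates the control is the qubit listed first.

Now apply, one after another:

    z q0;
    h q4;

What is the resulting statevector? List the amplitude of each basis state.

The resulting statevector has amplitude sqrt(2)/2 on |00000>, sqrt(2)/2 on |00001>, and 0 on every other basis state.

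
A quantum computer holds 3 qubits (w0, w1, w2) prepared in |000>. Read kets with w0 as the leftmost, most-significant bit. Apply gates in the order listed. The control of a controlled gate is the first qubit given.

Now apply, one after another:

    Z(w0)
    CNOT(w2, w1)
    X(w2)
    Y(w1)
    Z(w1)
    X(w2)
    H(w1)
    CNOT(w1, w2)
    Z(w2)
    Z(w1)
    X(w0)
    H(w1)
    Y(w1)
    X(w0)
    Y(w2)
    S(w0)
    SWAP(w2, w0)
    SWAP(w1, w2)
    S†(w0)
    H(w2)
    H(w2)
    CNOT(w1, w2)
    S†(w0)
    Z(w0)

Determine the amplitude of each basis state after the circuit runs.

The final amplitudes are I/2 on |000>, I/2 on |001>, 0 on |010>, 0 on |011>, -I/2 on |100>, I/2 on |101>, 0 on |110>, 0 on |111>.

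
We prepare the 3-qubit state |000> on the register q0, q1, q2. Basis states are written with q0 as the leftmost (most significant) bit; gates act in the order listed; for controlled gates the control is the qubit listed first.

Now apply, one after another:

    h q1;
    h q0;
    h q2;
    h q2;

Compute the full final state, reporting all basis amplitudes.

After the circuit, the state carries amplitude 1/2 on |000>, 0 on |001>, 1/2 on |010>, 0 on |011>, 1/2 on |100>, 0 on |101>, 1/2 on |110>, 0 on |111>.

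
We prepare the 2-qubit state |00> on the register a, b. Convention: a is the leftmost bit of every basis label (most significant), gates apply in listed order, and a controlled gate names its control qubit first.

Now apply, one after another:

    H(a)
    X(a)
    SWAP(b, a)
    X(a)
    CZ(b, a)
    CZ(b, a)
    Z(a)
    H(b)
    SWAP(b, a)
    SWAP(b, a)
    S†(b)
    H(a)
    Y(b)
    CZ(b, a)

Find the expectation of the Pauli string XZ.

In the final state, XZ has expectation -1. Key observation: steps 5-6 multiply out to the identity, so the circuit reduces to the remaining gates.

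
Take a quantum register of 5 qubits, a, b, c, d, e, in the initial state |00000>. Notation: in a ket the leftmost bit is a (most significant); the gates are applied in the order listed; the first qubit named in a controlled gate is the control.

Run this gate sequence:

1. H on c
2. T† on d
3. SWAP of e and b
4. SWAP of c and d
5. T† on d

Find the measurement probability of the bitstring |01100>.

The probability of measuring |01100> is 0.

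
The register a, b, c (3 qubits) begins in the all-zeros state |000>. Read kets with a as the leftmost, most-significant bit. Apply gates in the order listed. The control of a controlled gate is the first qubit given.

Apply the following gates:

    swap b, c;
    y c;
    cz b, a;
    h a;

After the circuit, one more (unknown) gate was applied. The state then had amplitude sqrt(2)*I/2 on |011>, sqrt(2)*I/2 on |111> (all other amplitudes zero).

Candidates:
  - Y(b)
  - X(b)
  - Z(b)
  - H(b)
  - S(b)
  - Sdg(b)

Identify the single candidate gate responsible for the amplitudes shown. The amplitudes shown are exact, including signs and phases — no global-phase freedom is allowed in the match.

The unique candidate consistent with the amplitudes is X(b).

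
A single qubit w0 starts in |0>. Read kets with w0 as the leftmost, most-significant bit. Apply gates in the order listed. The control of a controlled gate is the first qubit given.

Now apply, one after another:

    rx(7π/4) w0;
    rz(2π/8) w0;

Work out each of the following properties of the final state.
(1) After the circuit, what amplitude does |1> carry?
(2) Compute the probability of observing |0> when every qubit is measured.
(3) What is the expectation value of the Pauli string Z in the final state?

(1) The final state's coefficient on |1> equals -sqrt(2 - sqrt(2))*exp(5*I*pi/8)/2.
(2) Outcome |0> occurs with probability sqrt(2)/4 + 1/2.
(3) The expectation value of Z is sqrt(2)/2.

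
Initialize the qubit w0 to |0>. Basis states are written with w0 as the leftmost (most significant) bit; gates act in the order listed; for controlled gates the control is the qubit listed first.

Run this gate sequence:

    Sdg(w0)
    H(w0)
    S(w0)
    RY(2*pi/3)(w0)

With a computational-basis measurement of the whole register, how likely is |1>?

A full measurement returns |1> with probability 1/2.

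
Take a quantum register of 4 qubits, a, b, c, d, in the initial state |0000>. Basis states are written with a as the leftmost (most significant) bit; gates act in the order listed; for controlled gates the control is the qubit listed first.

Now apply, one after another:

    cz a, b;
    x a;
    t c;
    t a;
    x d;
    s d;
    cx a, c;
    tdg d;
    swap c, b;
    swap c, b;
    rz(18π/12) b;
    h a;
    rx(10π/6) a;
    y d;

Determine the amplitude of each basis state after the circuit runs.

The final amplitudes are (sqrt(6) - sqrt(2)*I)*exp(I*pi/4)/4 on |0010>, (-sqrt(6) + sqrt(2)*I)*exp(I*pi/4)/4 on |1010>, and 0 on every other basis state.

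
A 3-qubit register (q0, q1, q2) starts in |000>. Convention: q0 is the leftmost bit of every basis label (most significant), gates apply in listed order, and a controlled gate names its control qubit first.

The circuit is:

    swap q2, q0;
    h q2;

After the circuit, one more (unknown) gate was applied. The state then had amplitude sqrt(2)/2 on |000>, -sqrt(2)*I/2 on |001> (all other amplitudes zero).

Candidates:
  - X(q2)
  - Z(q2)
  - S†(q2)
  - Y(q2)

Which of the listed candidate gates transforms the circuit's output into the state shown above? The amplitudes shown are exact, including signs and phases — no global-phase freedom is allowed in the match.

It was S†(q2) that produced the state shown.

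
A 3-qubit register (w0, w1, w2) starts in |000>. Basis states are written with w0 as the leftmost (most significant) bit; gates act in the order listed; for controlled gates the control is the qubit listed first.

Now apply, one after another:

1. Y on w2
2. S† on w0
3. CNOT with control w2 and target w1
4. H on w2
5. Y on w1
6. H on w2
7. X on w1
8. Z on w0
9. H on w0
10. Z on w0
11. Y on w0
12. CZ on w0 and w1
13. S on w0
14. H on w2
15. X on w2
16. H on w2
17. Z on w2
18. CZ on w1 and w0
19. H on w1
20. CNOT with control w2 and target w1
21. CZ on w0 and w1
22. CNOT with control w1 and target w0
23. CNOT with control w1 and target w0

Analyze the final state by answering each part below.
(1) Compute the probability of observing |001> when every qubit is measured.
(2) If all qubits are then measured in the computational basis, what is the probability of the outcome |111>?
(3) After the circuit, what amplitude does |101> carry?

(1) Outcome |001> occurs with probability 1/4. Key observation: the block from step 14 through step 17 cancels to the identity and can be dropped.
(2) A full measurement returns |111> with probability 1/4.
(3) The final state's coefficient on |101> equals 1/2.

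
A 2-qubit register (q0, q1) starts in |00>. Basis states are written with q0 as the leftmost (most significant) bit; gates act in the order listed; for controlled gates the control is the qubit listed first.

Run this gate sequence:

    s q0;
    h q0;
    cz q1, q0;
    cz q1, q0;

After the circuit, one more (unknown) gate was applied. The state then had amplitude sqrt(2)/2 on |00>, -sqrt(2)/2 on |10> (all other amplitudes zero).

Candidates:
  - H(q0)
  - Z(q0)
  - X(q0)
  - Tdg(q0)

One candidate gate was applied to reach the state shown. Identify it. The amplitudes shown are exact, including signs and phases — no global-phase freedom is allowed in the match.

The unique candidate consistent with the amplitudes is Z(q0). Key observation: steps 3-4 multiply out to the identity, so the circuit reduces to the remaining gates.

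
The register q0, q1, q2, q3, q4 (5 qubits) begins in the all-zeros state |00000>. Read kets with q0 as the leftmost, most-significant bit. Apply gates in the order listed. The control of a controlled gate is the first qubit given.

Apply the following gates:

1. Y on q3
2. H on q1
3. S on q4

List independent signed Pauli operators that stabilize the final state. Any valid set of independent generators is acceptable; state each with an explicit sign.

The stabilizer group can be generated by +IXIII, +ZIIII, +IIZII, -IIIZI, +IIIIZ, among other valid generating sets.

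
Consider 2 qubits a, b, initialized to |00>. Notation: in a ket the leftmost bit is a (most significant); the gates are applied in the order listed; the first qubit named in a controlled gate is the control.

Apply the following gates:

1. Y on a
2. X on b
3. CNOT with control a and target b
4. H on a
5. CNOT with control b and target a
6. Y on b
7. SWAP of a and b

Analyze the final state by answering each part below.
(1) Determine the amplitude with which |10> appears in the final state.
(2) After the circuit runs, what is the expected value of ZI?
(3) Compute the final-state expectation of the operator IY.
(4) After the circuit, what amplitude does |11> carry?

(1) The amplitude on |10> is -sqrt(2)/2.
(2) The observable ZI averages to -1.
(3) In the final state, IY has expectation 0.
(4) The amplitude on |11> is sqrt(2)/2.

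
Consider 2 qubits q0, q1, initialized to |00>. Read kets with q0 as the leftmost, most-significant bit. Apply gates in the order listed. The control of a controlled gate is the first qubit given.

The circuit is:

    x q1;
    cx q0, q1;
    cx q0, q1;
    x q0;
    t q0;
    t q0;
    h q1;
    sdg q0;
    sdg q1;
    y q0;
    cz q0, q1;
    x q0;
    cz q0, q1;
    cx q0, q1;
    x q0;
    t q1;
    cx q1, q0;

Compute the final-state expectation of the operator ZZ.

The expectation value of ZZ is 1.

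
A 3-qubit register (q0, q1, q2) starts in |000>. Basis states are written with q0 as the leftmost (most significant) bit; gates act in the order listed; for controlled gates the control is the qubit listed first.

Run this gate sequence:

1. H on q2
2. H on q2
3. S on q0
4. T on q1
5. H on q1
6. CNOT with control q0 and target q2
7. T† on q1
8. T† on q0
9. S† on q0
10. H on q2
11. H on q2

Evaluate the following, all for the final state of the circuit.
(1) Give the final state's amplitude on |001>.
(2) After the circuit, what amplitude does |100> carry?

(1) The amplitude on |001> is 0.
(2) The amplitude on |100> is 0.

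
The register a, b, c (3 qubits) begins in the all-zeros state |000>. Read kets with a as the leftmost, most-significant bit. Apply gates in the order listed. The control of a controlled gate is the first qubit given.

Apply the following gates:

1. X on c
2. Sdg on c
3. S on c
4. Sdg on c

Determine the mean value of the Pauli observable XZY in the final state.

The observable XZY averages to 0. Key observation: gates 3-4 undo each other exactly, leaving only the rest of the circuit to track.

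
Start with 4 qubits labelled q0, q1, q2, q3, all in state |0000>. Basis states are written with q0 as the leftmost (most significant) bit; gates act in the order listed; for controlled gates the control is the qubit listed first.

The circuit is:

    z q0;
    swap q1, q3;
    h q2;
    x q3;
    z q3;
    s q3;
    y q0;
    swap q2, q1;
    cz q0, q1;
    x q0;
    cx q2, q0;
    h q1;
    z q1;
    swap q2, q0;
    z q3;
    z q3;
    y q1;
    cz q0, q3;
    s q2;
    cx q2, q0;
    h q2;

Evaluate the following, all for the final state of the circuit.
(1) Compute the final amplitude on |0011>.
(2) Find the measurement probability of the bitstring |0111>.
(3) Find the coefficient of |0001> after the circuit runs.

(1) The final state's coefficient on |0011> equals sqrt(2)*I/2.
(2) Outcome |0111> occurs with probability 0.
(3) The amplitude on |0001> is sqrt(2)*I/2.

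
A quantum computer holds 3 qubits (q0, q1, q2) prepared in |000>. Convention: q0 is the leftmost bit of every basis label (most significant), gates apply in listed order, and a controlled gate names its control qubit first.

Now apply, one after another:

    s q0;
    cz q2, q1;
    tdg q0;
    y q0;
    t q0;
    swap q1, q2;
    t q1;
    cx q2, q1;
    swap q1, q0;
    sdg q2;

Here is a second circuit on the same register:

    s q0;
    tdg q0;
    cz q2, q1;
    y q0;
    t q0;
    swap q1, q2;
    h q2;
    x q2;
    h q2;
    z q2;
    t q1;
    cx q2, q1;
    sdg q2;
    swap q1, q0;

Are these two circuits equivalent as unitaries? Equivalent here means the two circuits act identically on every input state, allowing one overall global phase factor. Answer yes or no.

Yes, they are equivalent — the unitaries differ by at most a global phase.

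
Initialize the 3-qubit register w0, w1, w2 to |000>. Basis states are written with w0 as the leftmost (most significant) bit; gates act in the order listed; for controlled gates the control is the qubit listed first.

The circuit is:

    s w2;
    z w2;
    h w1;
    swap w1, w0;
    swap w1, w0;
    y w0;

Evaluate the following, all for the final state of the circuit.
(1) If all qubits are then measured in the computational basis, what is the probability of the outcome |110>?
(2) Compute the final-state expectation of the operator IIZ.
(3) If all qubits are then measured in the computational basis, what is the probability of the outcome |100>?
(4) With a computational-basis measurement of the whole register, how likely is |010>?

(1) A full measurement returns |110> with probability 1/2. Key observation: the block from step 4 through step 5 cancels to the identity and can be dropped.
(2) In the final state, IIZ has expectation 1.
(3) A full measurement returns |100> with probability 1/2.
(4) The probability of measuring |010> is 0.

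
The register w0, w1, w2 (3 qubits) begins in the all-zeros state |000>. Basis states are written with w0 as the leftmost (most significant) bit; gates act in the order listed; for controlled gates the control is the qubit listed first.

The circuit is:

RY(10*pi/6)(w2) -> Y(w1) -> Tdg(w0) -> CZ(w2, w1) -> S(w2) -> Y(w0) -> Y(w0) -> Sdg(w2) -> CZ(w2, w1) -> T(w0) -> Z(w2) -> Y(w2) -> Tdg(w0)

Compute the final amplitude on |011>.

The final state's coefficient on |011> equals sqrt(3)/2.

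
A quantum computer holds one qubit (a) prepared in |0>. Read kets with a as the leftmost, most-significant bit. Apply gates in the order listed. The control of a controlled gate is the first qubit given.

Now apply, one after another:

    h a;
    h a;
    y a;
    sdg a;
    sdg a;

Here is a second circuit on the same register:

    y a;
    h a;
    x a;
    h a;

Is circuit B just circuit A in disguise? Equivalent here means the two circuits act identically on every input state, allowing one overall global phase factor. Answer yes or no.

Yes: on every input state the two circuits agree up to one overall phase factor.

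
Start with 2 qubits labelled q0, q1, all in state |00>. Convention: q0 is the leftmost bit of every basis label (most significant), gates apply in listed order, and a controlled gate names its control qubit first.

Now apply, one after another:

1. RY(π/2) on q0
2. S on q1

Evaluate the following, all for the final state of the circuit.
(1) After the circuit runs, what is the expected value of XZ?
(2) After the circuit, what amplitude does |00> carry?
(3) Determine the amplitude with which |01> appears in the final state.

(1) In the final state, XZ has expectation 1.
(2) The final state's coefficient on |00> equals sqrt(2)/2.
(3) |01> carries amplitude 0 in the final state.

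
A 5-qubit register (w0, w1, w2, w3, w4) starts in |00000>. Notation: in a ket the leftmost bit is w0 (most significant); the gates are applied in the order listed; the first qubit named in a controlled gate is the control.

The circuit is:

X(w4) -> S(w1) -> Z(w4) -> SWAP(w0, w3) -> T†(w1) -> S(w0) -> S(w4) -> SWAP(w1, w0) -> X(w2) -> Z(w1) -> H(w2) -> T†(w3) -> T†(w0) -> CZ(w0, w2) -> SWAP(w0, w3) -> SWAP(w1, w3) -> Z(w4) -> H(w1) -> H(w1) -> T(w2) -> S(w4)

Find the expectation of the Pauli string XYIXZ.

In the final state, XYIXZ has expectation 0. Key observation: gates 18-19 undo each other exactly, leaving only the rest of the circuit to track.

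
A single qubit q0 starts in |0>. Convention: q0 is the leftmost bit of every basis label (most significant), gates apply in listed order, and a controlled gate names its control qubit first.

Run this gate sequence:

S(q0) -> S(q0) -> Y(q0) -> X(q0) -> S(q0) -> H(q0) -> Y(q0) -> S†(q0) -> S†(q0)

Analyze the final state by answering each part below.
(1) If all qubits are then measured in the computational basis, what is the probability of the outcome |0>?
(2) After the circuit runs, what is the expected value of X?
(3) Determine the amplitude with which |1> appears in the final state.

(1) Outcome |0> occurs with probability 1/2.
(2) The expectation value of X is 1.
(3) |1> carries amplitude sqrt(2)/2 in the final state.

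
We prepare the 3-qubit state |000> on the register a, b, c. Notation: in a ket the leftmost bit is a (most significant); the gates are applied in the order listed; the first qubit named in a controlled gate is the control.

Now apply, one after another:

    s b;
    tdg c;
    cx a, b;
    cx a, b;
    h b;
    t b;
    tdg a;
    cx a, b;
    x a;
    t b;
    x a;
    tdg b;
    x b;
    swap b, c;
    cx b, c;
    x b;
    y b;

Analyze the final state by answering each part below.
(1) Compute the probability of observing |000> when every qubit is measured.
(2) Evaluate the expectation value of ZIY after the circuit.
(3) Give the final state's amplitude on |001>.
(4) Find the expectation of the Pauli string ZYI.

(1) Outcome |000> occurs with probability 1/2. Key observation: steps 3-4 multiply out to the identity, so the circuit reduces to the remaining gates.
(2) The expectation value of ZIY is -sqrt(2)/2.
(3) The amplitude on |001> is -sqrt(2)*I/2.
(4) The expectation value of ZYI is 0.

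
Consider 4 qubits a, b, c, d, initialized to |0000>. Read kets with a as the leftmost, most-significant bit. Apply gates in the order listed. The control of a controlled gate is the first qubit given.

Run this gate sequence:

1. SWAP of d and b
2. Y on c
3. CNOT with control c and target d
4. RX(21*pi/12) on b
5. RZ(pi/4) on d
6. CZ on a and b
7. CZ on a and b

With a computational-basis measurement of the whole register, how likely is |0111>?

Outcome |0111> occurs with probability 1/2 - sqrt(2)/4.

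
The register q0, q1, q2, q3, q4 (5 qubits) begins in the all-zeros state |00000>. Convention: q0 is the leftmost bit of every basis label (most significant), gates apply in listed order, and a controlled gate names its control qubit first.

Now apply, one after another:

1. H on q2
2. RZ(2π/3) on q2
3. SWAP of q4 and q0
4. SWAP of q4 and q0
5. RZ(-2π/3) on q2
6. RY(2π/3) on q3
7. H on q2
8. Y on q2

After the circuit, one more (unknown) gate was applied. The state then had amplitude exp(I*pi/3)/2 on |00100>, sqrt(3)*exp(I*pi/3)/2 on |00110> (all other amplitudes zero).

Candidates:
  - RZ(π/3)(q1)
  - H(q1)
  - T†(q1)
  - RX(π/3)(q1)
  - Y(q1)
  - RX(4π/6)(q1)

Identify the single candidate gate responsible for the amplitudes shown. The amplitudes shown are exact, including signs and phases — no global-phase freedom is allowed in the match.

The unique candidate consistent with the amplitudes is RZ(π/3)(q1). Key observation: steps 2-5 multiply out to the identity, so the circuit reduces to the remaining gates.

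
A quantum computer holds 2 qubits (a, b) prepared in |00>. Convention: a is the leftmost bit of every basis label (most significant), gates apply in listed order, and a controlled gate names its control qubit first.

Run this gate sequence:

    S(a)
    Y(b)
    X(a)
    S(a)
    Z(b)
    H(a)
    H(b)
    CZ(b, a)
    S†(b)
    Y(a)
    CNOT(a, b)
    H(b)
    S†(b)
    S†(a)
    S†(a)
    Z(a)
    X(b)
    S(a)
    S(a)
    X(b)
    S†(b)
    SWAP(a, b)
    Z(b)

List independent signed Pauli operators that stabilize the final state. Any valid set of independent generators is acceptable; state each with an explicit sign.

One valid set of independent stabilizer generators is -YI, +IY (any independent generating set of the same group is equally correct).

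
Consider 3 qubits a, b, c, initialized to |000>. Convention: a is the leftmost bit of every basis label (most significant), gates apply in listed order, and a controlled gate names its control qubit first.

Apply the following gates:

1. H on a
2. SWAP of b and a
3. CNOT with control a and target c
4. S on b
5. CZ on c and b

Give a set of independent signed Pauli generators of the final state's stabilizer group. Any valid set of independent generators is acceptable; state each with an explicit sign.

The final state is stabilized by the group generated by +IYI, +ZII, +IIZ; other independent generating sets are equally valid.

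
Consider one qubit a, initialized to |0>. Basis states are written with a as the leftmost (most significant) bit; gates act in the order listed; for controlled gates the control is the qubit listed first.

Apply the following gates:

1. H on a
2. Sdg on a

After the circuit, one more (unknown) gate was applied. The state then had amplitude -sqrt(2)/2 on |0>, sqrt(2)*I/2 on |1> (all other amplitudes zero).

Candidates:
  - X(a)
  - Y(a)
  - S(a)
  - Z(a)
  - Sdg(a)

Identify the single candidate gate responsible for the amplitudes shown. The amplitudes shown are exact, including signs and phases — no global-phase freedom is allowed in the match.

The applied gate was Y(a).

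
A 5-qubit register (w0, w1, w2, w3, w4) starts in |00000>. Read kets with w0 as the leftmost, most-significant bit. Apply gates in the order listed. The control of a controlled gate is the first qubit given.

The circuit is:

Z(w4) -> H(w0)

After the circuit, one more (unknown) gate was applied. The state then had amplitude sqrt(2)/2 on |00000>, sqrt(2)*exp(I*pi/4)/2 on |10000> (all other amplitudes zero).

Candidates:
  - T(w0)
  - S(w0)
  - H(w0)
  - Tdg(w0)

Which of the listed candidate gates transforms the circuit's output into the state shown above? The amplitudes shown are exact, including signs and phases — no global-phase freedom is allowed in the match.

It was T(w0) that produced the state shown.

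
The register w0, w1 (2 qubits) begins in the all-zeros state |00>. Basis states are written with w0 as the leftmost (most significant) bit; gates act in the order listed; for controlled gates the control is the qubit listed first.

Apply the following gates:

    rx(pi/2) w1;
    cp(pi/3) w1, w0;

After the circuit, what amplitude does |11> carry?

The amplitude on |11> is 0.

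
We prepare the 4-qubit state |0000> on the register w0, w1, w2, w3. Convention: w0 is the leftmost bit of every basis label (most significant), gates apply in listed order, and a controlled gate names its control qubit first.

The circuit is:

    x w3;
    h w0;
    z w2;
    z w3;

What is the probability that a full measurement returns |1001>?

Outcome |1001> occurs with probability 1/2.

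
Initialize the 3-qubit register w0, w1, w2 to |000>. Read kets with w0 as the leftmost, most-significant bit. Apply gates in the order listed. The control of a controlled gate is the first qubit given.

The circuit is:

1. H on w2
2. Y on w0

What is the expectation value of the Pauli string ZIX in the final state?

The observable ZIX averages to -1.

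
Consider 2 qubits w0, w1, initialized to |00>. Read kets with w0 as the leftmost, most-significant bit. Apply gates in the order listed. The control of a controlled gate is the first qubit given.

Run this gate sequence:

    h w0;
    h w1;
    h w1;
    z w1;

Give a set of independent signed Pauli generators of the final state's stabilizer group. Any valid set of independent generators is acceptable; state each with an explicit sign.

The final state is stabilized by the group generated by +XI, +IZ; other independent generating sets are equally valid.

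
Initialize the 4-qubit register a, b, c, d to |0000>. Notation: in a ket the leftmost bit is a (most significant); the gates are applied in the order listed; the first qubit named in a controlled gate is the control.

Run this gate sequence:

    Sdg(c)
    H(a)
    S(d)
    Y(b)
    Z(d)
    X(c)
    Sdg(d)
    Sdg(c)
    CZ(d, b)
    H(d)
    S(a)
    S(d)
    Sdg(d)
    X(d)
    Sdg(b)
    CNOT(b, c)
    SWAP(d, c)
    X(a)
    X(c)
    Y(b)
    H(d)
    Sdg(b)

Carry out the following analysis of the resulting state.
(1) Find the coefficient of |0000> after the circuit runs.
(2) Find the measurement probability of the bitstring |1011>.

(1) The final state's coefficient on |0000> equals -sqrt(2)*I/4.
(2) The probability of measuring |1011> is 1/8.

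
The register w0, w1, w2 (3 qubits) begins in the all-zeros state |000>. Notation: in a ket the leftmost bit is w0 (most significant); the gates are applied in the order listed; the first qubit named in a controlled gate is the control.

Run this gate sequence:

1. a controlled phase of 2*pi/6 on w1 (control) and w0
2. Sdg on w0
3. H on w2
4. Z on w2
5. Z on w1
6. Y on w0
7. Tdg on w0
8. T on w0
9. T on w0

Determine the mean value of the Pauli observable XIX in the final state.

The observable XIX averages to 0.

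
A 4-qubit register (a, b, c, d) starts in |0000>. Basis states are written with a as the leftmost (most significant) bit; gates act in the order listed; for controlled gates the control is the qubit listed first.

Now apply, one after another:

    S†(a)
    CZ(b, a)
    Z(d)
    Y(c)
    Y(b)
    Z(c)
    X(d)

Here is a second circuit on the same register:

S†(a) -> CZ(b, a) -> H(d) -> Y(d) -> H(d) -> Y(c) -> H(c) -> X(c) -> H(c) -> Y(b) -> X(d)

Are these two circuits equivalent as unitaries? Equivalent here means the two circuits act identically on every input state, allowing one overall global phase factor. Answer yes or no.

No — the two circuits implement different unitaries, even allowing a global phase.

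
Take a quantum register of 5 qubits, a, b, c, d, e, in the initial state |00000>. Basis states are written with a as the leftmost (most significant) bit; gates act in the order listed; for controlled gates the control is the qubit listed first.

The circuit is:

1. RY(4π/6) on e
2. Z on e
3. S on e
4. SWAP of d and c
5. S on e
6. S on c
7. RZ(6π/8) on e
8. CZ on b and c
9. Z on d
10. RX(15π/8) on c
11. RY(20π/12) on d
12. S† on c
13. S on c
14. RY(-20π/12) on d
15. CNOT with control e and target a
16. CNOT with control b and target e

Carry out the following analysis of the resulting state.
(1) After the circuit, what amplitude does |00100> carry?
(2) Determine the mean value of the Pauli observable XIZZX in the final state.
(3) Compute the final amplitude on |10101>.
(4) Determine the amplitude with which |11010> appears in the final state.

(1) The final state's coefficient on |00100> equals -exp(I*pi/8)*sin(pi/16)/2. Key observation: the block from step 11 through step 14 cancels to the identity and can be dropped.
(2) The expectation value of XIZZX is -sqrt(6*sqrt(2) + 12)/8.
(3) |10101> carries amplitude -sqrt(3)*exp(7*I*pi/8)*sin(pi/16)/2 in the final state.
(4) |11010> carries amplitude 0 in the final state.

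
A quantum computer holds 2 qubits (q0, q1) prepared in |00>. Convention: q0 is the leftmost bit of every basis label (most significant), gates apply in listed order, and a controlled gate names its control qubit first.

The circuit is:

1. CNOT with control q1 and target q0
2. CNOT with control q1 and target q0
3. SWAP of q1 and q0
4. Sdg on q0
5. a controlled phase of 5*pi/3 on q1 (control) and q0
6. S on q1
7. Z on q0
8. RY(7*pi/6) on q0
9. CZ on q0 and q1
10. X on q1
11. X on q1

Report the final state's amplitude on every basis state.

After the circuit, the state carries amplitude -sqrt(6)/4 + sqrt(2)/4 on |00>, 0 on |01>, sqrt(2)/4 + sqrt(6)/4 on |10>, 0 on |11>.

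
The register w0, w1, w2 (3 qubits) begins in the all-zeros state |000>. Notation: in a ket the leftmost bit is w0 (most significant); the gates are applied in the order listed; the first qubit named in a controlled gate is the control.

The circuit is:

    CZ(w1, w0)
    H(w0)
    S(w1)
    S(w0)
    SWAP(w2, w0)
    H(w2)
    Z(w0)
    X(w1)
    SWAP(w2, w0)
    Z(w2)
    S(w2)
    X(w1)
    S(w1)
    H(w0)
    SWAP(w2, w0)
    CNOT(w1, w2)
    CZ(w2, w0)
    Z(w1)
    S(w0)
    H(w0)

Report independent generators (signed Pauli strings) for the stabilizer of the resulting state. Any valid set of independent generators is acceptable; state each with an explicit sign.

The final state is stabilized by the group generated by +XII, +IIY, +IZI; other independent generating sets are equally valid.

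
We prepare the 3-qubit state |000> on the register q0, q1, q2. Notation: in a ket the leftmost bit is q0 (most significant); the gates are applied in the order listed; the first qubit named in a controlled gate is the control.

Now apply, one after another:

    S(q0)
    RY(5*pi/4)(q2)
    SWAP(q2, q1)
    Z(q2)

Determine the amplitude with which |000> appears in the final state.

|000> carries amplitude -sqrt(2 - sqrt(2))/2 in the final state.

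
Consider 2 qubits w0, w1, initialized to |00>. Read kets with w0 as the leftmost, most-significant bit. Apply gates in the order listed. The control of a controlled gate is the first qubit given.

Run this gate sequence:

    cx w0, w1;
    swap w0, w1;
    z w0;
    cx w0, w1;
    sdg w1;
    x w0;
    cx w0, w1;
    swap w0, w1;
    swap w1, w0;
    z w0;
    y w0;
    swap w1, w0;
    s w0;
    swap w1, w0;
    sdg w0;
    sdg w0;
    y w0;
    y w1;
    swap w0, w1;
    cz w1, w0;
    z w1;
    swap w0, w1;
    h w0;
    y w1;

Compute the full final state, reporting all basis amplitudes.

The resulting statevector has amplitude 0 on |00>, sqrt(2)*I/2 on |01>, 0 on |10>, -sqrt(2)*I/2 on |11>.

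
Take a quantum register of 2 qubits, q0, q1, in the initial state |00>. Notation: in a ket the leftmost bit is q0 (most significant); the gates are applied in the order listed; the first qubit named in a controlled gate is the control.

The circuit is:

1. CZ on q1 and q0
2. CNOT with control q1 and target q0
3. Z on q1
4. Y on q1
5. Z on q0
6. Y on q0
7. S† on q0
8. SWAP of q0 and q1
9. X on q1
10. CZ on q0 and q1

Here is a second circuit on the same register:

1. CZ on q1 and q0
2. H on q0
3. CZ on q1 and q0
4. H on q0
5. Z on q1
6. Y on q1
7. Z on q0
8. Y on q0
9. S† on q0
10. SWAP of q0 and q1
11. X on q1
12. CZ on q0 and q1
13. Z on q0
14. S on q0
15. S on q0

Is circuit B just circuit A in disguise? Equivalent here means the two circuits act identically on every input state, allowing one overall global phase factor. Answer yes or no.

Yes, they are equivalent — the unitaries differ by at most a global phase.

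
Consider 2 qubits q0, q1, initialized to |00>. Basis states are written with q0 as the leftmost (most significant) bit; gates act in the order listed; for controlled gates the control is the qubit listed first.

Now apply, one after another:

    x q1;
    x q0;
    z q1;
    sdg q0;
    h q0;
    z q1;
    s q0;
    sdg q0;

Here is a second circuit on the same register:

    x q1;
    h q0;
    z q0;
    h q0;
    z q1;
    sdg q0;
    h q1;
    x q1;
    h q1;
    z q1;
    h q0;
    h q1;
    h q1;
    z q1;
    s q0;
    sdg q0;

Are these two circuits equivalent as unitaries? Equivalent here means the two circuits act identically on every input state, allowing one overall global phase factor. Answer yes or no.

Yes — the two circuits implement the same unitary up to a global phase.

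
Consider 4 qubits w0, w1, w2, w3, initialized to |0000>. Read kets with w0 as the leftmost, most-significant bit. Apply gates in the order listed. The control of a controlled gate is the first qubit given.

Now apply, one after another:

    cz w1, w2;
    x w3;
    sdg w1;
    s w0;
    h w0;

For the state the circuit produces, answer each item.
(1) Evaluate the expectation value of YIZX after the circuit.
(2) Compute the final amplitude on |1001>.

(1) The observable YIZX averages to 0.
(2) |1001> carries amplitude sqrt(2)/2 in the final state.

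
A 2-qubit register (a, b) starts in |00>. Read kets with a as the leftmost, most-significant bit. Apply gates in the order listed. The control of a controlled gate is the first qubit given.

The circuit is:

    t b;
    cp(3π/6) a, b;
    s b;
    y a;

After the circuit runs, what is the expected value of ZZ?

The expectation value of ZZ is -1.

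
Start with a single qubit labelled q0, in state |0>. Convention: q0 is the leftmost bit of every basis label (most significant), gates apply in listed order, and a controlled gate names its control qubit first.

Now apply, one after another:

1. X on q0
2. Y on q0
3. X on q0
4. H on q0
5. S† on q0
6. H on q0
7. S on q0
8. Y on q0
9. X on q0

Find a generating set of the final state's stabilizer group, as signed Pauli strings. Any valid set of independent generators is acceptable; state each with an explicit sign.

The stabilizer group can be generated by -X, among other valid generating sets.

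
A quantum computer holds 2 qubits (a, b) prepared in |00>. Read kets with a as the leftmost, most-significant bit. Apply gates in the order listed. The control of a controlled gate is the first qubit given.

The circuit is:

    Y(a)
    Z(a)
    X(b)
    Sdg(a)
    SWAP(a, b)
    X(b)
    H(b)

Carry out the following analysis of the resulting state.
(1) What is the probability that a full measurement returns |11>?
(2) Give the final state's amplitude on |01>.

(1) A full measurement returns |11> with probability 1/2.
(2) The final state's coefficient on |01> equals 0.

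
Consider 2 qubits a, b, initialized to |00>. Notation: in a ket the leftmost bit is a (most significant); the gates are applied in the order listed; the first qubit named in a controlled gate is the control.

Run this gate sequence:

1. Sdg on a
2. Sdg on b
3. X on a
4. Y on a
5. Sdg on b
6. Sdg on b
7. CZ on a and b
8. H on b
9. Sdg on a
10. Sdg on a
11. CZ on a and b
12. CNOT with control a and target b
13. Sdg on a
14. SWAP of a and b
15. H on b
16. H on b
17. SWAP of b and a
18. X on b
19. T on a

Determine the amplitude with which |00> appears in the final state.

The amplitude on |00> is -sqrt(2)*I/2.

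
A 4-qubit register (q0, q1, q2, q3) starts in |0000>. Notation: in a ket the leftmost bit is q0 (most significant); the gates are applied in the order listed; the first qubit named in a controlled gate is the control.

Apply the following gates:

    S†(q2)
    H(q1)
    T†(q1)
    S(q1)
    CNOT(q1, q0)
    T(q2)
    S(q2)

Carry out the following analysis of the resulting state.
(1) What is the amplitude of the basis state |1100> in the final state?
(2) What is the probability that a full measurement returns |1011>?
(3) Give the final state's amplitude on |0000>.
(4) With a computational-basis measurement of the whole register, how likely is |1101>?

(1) The final state's coefficient on |1100> equals sqrt(2)*exp(I*pi/4)/2.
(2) Outcome |1011> occurs with probability 0.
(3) The amplitude on |0000> is sqrt(2)/2.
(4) The probability of measuring |1101> is 0.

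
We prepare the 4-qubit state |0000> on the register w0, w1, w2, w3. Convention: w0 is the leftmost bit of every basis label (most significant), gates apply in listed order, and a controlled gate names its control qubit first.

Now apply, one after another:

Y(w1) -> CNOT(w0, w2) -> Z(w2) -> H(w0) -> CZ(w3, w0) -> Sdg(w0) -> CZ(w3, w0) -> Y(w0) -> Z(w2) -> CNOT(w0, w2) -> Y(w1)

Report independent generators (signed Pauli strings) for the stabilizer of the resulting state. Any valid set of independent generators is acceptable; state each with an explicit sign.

The stabilizer group can be generated by -XIYI, +ZIZI, +IZII, +IIIZ, among other valid generating sets.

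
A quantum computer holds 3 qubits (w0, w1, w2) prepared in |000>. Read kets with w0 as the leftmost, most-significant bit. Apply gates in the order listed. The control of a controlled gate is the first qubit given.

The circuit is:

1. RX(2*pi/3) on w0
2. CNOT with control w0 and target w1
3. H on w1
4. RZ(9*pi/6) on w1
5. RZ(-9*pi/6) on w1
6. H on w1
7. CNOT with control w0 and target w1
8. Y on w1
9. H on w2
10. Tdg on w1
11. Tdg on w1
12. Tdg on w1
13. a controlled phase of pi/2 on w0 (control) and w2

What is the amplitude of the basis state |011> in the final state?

The final state's coefficient on |011> equals -sqrt(2)*exp(3*I*pi/4)/4. Key observation: the block from step 2 through step 7 cancels to the identity and can be dropped.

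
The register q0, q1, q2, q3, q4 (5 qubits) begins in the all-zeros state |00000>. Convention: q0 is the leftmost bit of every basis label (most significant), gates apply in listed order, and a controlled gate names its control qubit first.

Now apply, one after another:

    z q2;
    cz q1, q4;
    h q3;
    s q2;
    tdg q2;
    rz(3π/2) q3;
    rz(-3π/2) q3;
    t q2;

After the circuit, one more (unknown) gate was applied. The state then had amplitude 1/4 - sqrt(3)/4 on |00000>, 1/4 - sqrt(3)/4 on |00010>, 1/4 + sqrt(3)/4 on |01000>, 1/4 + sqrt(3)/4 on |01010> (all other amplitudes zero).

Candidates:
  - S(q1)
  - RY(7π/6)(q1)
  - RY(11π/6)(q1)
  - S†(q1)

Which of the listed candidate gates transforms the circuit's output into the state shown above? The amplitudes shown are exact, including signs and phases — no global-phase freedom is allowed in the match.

The applied gate was RY(7π/6)(q1). Key observation: gates 5-8 undo each other exactly, leaving only the rest of the circuit to track.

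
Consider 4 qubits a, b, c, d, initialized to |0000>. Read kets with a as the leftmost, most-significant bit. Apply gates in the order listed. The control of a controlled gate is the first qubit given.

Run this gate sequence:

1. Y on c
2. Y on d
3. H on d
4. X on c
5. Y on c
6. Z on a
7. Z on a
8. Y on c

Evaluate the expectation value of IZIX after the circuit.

The observable IZIX averages to -1. Key observation: the block from step 5 through step 8 cancels to the identity and can be dropped.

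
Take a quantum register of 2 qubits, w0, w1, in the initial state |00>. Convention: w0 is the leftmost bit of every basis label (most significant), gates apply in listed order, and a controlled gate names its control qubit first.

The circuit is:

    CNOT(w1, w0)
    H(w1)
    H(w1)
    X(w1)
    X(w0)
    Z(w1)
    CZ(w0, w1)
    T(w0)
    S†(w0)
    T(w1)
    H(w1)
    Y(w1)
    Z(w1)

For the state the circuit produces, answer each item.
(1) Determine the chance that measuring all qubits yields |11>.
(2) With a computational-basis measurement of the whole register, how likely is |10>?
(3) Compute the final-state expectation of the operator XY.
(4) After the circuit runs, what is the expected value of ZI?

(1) Outcome |11> occurs with probability 1/2. Key observation: gates 2-3 undo each other exactly, leaving only the rest of the circuit to track.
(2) The probability of measuring |10> is 1/2.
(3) The observable XY averages to 0.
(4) The expectation value of ZI is -1.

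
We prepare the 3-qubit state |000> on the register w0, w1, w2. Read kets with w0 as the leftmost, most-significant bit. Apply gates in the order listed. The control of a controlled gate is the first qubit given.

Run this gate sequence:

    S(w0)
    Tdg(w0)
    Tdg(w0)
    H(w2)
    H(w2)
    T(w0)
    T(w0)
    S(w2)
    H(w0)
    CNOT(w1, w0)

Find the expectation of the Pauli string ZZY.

In the final state, ZZY has expectation 0. Key observation: steps 2-7 multiply out to the identity, so the circuit reduces to the remaining gates.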